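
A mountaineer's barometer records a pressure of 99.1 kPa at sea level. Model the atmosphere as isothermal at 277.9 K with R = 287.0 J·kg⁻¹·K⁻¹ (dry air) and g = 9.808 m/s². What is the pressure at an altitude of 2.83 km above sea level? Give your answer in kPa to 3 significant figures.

P ≈ 70.0 kPa

Scale height: H = RT/g = 287.0 × 277.9 / 9.808 = 8131.9 m.
Barometric formula: P = P₀ exp(−z/H).
z/H = 2830.0/8131.9 = 0.34801; exp(−0.34801) = 0.70609.
P = 99.1 × 0.70609 = 69.974 kPa.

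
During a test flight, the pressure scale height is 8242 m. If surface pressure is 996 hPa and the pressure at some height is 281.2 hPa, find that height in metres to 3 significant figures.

Invert the barometric formula: z = H ln(P₀/P).
P₀/P = 996/281.2 = 3.5420; ln(3.5420) = 1.2647.
z = 8242.0 × 1.2647 = 10424 m.

z ≈ 10400 m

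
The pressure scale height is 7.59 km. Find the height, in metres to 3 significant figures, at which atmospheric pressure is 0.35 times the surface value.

z ≈ 7970 m

Set P/P₀ = exp(−z/H) = 0.35, so z = −H ln(0.35).
−ln(0.35) = 1.0498; z = 7590.0 × 1.0498 = 7968.0 m.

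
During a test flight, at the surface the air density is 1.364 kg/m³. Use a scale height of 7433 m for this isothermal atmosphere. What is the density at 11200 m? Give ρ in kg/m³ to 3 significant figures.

ρ ≈ 0.302 kg/m³

In an isothermal atmosphere, density decays like pressure: ρ = ρ₀ exp(−z/H).
z/H = 11200/7433.0 = 1.5068; exp(−1.5068) = 0.22162.
ρ = 1.364 × 0.22162 = 0.30229 kg/m³.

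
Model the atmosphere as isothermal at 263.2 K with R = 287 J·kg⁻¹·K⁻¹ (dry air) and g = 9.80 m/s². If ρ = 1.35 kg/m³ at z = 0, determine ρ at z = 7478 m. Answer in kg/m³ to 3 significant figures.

Scale height: H = RT/g = 287 × 263.2 / 9.80 = 7708.0 m.
In an isothermal atmosphere, density decays like pressure: ρ = ρ₀ exp(−z/H).
z/H = 7478.0/7708.0 = 0.97016; exp(−0.97016) = 0.37902.
ρ = 1.35 × 0.37902 = 0.51168 kg/m³.

ρ ≈ 0.512 kg/m³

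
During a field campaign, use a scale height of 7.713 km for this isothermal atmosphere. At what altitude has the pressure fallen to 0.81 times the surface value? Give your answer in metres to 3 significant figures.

Set P/P₀ = exp(−z/H) = 0.81, so z = −H ln(0.81).
−ln(0.81) = 0.21072; z = 7713.0 × 0.21072 = 1625.3 m.

z ≈ 1630 m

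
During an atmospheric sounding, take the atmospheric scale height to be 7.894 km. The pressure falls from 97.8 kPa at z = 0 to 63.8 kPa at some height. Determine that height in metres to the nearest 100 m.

Invert the barometric formula: z = H ln(P₀/P).
P₀/P = 97.8/63.8 = 1.5329; ln(1.5329) = 0.42716.
z = 7894.0 × 0.42716 = 3372.0 m.

z ≈ 3400 m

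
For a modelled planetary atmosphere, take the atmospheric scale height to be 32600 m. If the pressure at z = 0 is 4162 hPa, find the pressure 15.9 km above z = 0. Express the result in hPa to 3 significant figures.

Barometric formula: P = P₀ exp(−z/H).
z/H = 15900/32600 = 0.48773; exp(−0.48773) = 0.61402.
P = 4162 × 0.61402 = 2555.6 hPa.

P ≈ 2560 hPa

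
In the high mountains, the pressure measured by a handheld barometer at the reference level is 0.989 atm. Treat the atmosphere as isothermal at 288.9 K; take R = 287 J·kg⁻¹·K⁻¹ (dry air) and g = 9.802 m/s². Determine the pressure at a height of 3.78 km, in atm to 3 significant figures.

Scale height: H = RT/g = 287 × 288.9 / 9.802 = 8458.9 m.
Barometric formula: P = P₀ exp(−z/H).
z/H = 3780.0/8458.9 = 0.44687; exp(−0.44687) = 0.63963.
P = 0.989 × 0.63963 = 0.63259 atm.

P ≈ 0.633 atm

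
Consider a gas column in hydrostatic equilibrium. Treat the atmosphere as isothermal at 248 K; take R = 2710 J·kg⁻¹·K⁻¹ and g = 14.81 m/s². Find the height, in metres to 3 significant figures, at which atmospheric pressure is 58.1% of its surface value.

z ≈ 24600 m

Scale height: H = RT/g = 2710 × 248 / 14.81 = 45380 m.
Set P/P₀ = exp(−z/H) = 0.581, so z = −H ln(0.581).
−ln(0.581) = 0.54300; z = 45380 × 0.54300 = 24641 m.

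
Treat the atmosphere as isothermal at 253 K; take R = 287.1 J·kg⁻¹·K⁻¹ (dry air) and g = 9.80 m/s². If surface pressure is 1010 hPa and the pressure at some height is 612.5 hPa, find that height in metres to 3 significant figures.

Scale height: H = RT/g = 287.1 × 253 / 9.80 = 7411.9 m.
Invert the barometric formula: z = H ln(P₀/P).
P₀/P = 1010/612.5 = 1.6490; ln(1.6490) = 0.50017.
z = 7411.9 × 0.50017 = 3707.2 m.

z ≈ 3710 m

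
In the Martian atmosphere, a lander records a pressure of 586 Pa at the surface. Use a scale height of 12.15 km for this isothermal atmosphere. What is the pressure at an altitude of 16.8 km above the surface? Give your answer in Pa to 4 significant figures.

P ≈ 147.0 Pa

Barometric formula: P = P₀ exp(−z/H).
z/H = 16800/12150 = 1.3827; exp(−1.3827) = 0.25090.
P = 586 × 0.25090 = 147.03 Pa.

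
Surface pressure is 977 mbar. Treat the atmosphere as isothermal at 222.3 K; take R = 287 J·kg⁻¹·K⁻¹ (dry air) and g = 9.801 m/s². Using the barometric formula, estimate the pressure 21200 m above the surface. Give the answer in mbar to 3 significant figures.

P ≈ 37.6 mbar

Scale height: H = RT/g = 287 × 222.3 / 9.801 = 6509.6 m.
Barometric formula: P = P₀ exp(−z/H).
z/H = 21200/6509.6 = 3.2567; exp(−3.2567) = 0.038515.
P = 977 × 0.038515 = 37.629 mbar.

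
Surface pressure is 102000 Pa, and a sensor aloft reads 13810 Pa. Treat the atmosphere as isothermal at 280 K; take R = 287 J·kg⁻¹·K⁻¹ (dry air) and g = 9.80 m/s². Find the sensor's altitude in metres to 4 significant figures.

z ≈ 16400 m

Scale height: H = RT/g = 287 × 280 / 9.80 = 8200.0 m.
Invert the barometric formula: z = H ln(P₀/P).
P₀/P = 102000/13810 = 7.3860; ln(7.3860) = 1.9996.
z = 8200.0 × 1.9996 = 16397 m.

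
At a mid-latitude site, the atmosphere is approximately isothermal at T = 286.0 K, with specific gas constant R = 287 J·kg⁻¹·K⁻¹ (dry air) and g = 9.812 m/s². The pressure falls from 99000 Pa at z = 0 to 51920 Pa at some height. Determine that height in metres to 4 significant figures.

z ≈ 5399 m

Scale height: H = RT/g = 287 × 286.0 / 9.812 = 8365.5 m.
Invert the barometric formula: z = H ln(P₀/P).
P₀/P = 99000/51920 = 1.9068; ln(1.9068) = 0.64543.
z = 8365.5 × 0.64543 = 5399.3 m.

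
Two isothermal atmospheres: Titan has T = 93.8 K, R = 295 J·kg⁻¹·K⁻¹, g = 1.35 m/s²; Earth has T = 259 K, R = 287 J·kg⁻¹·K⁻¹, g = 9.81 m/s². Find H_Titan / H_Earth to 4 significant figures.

H_Titan/H_Earth ≈ 2.705

H = RT/g for each body.
H_Titan = 295 × 93.8 / 1.35 = 20497 m.
H_Earth = 287 × 259 / 9.81 = 7577.3 m.
H_Titan/H_Earth = 20497/7577.3 = 2.7051.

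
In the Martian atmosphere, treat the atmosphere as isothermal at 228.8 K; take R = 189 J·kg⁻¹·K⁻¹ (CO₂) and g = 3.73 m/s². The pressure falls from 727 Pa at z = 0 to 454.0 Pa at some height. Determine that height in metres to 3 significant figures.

z ≈ 5460 m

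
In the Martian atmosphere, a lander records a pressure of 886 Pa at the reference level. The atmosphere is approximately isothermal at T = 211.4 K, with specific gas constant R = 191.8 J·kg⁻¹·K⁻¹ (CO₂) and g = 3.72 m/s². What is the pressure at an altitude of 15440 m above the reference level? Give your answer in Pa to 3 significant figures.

P ≈ 215 Pa

Scale height: H = RT/g = 191.8 × 211.4 / 3.72 = 10900 m.
Barometric formula: P = P₀ exp(−z/H).
z/H = 15440/10900 = 1.4165; exp(−1.4165) = 0.24256.
P = 886 × 0.24256 = 214.91 Pa.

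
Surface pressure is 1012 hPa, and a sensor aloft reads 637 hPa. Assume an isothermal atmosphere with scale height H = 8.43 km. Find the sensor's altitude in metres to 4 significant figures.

Invert the barometric formula: z = H ln(P₀/P).
P₀/P = 1012/637 = 1.5887; ln(1.5887) = 0.46292.
z = 8430.0 × 0.46292 = 3902.4 m.

z ≈ 3902 m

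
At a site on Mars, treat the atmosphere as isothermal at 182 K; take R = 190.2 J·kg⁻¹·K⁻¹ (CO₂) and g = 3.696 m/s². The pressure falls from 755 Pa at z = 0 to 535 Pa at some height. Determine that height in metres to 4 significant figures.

Scale height: H = RT/g = 190.2 × 182 / 3.696 = 9365.9 m.
Invert the barometric formula: z = H ln(P₀/P).
P₀/P = 755/535 = 1.4112; ln(1.4112) = 0.34444.
z = 9365.9 × 0.34444 = 3226.0 m.

z ≈ 3226 m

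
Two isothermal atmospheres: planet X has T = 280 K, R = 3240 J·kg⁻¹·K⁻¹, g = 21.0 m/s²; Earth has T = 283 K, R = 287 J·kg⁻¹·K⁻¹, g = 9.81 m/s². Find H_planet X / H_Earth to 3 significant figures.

H_planet X/H_Earth ≈ 5.22

H = RT/g for each body.
H_planet X = 3240 × 280 / 21.0 = 43200 m.
H_Earth = 287 × 283 / 9.81 = 8279.4 m.
H_planet X/H_Earth = 43200/8279.4 = 5.2178.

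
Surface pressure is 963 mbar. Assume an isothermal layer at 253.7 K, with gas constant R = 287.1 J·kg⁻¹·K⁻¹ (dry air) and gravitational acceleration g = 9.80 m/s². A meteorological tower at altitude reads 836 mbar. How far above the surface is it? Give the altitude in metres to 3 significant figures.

Scale height: H = RT/g = 287.1 × 253.7 / 9.80 = 7432.4 m.
Invert the barometric formula: z = H ln(P₀/P).
P₀/P = 963/836 = 1.1519; ln(1.1519) = 0.14141.
z = 7432.4 × 0.14141 = 1051.0 m.

z ≈ 1050 m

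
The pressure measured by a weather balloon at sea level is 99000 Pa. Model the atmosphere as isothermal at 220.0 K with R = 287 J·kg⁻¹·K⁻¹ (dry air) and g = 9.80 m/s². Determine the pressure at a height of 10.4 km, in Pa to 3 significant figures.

P ≈ 19700 Pa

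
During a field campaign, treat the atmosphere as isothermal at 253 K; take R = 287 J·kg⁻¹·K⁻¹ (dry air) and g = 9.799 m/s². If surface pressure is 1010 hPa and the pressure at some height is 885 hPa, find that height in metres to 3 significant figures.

Scale height: H = RT/g = 287 × 253 / 9.799 = 7410.0 m.
Invert the barometric formula: z = H ln(P₀/P).
P₀/P = 1010/885 = 1.1412; ln(1.1412) = 0.13208.
z = 7410.0 × 0.13208 = 978.71 m.

z ≈ 979 m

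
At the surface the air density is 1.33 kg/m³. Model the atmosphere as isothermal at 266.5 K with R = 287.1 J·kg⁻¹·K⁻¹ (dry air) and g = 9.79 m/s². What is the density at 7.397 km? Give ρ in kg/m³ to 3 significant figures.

Scale height: H = RT/g = 287.1 × 266.5 / 9.79 = 7815.3 m.
In an isothermal atmosphere, density decays like pressure: ρ = ρ₀ exp(−z/H).
z/H = 7397.0/7815.3 = 0.94648; exp(−0.94648) = 0.38810.
ρ = 1.33 × 0.38810 = 0.51617 kg/m³.

ρ ≈ 0.516 kg/m³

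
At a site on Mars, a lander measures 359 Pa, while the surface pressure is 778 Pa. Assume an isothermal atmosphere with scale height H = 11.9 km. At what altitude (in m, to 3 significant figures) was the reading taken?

Invert the barometric formula: z = H ln(P₀/P).
P₀/P = 778/359 = 2.1671; ln(2.1671) = 0.77339.
z = 11900 × 0.77339 = 9203.3 m.

z ≈ 9200 m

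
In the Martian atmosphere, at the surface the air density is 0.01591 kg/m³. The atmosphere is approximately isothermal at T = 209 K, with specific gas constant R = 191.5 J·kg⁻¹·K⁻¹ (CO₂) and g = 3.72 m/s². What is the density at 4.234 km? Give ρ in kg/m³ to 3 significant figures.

Scale height: H = RT/g = 191.5 × 209 / 3.72 = 10759 m.
In an isothermal atmosphere, density decays like pressure: ρ = ρ₀ exp(−z/H).
z/H = 4234.0/10759 = 0.39353; exp(−0.39353) = 0.67467.
ρ = 0.01591 × 0.67467 = 0.010734 kg/m³.

ρ ≈ 0.0107 kg/m³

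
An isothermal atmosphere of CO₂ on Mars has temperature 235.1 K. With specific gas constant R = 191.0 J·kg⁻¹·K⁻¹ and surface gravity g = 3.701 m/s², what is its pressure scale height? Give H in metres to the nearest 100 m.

H ≈ 12100 m

The scale height of an isothermal atmosphere is H = RT/g.
H = 191.0 × 235.1 / 3.701 = 44904/3.701 = 12133 m.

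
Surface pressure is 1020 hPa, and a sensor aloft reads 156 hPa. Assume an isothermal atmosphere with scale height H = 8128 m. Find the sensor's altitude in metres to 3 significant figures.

z ≈ 15300 m

Invert the barometric formula: z = H ln(P₀/P).
P₀/P = 1020/156 = 6.5385; ln(6.5385) = 1.8777.
z = 8128.0 × 1.8777 = 15262 m.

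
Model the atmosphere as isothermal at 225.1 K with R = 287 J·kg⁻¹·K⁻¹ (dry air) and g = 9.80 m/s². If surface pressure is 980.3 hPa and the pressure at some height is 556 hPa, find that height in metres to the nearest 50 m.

z ≈ 3750 m

Scale height: H = RT/g = 287 × 225.1 / 9.80 = 6592.2 m.
Invert the barometric formula: z = H ln(P₀/P).
P₀/P = 980.3/556 = 1.7631; ln(1.7631) = 0.56707.
z = 6592.2 × 0.56707 = 3738.2 m.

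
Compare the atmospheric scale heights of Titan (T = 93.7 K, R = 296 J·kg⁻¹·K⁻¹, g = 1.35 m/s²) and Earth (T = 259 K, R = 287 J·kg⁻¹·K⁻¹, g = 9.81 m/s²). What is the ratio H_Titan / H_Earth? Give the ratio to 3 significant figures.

H_Titan/H_Earth ≈ 2.71

H = RT/g for each body.
H_Titan = 296 × 93.7 / 1.35 = 20545 m.
H_Earth = 287 × 259 / 9.81 = 7577.3 m.
H_Titan/H_Earth = 20545/7577.3 = 2.7114.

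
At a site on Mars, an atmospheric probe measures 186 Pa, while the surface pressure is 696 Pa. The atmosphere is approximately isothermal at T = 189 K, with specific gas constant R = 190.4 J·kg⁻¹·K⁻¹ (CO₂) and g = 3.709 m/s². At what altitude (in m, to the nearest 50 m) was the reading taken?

z ≈ 12800 m

Scale height: H = RT/g = 190.4 × 189 / 3.709 = 9702.2 m.
Invert the barometric formula: z = H ln(P₀/P).
P₀/P = 696/186 = 3.7419; ln(3.7419) = 1.3196.
z = 9702.2 × 1.3196 = 12803 m.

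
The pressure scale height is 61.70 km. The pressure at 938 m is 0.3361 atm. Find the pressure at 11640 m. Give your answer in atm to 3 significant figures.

P ≈ 0.283 atm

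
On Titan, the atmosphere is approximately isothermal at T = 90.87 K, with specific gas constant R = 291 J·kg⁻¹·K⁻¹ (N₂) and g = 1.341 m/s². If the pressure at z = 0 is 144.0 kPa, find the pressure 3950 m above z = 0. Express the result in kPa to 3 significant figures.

Scale height: H = RT/g = 291 × 90.87 / 1.341 = 19719 m.
Barometric formula: P = P₀ exp(−z/H).
z/H = 3950.0/19719 = 0.20031; exp(−0.20031) = 0.81848.
P = 144.0 × 0.81848 = 117.86 kPa.

P ≈ 118 kPa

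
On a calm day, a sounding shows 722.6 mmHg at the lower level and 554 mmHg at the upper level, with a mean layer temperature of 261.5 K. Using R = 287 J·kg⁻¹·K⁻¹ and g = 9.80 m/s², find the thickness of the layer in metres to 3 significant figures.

Δz ≈ 2030 m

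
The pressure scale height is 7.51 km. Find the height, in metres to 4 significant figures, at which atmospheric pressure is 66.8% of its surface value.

z ≈ 3030 m

Set P/P₀ = exp(−z/H) = 0.668, so z = −H ln(0.668).
−ln(0.668) = 0.40347; z = 7510.0 × 0.40347 = 3030.1 m.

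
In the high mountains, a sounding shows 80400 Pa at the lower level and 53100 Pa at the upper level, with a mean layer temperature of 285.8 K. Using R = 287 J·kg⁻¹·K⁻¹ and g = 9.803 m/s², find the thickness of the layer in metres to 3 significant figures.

Hypsometric equation: Δz = (R T̄/g) ln(P₁/P₂).
R T̄/g = 287 × 285.8 / 9.803 = 8367.3 m.
ln(80400/53100) = ln(1.5141) = 0.41482.
Δz = 8367.3 × 0.41482 = 3470.9 m.

Δz ≈ 3470 m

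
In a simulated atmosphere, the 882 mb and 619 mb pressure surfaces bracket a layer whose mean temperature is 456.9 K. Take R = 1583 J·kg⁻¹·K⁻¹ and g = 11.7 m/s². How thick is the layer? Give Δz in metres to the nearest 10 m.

Hypsometric equation: Δz = (R T̄/g) ln(P₁/P₂).
R T̄/g = 1583 × 456.9 / 11.7 = 61818 m.
ln(882/619) = ln(1.4249) = 0.35410.
Δz = 61818 × 0.35410 = 21890 m.

Δz ≈ 21890 m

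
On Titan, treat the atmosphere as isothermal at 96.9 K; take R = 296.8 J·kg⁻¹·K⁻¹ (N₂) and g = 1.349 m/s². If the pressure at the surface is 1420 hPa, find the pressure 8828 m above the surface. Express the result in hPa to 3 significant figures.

P ≈ 939 hPa

Scale height: H = RT/g = 296.8 × 96.9 / 1.349 = 21319 m.
Barometric formula: P = P₀ exp(−z/H).
z/H = 8828.0/21319 = 0.41409; exp(−0.41409) = 0.66094.
P = 1420 × 0.66094 = 938.53 hPa.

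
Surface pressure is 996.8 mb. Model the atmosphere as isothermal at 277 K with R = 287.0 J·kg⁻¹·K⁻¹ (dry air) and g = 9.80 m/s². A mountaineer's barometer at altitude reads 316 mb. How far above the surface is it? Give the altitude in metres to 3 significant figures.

z ≈ 9320 m

Scale height: H = RT/g = 287.0 × 277 / 9.80 = 8112.1 m.
Invert the barometric formula: z = H ln(P₀/P).
P₀/P = 996.8/316 = 3.1544; ln(3.1544) = 1.1488.
z = 8112.1 × 1.1488 = 9319.2 m.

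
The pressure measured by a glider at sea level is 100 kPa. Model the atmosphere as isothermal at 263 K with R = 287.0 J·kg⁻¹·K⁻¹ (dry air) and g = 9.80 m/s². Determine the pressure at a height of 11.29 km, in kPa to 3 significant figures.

Scale height: H = RT/g = 287.0 × 263 / 9.80 = 7702.1 m.
Barometric formula: P = P₀ exp(−z/H).
z/H = 11290/7702.1 = 1.4658; exp(−1.4658) = 0.23089.
P = 100 × 0.23089 = 23.089 kPa.

P ≈ 23.1 kPa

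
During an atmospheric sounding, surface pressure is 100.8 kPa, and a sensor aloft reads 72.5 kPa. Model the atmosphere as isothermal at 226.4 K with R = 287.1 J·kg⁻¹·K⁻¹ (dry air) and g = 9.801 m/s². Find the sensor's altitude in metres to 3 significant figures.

Scale height: H = RT/g = 287.1 × 226.4 / 9.801 = 6631.9 m.
Invert the barometric formula: z = H ln(P₀/P).
P₀/P = 100.8/72.5 = 1.3903; ln(1.3903) = 0.32952.
z = 6631.9 × 0.32952 = 2185.3 m.

z ≈ 2190 m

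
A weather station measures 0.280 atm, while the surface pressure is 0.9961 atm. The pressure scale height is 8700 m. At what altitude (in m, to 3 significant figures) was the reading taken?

z ≈ 11000 m

Invert the barometric formula: z = H ln(P₀/P).
P₀/P = 0.9961/0.280 = 3.5575; ln(3.5575) = 1.2691.
z = 8700.0 × 1.2691 = 11041 m.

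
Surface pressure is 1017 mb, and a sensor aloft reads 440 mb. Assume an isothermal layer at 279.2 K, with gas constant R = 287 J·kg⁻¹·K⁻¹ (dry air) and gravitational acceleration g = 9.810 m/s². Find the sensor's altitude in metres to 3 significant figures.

Scale height: H = RT/g = 287 × 279.2 / 9.810 = 8168.2 m.
Invert the barometric formula: z = H ln(P₀/P).
P₀/P = 1017/440 = 2.3114; ln(2.3114) = 0.83785.
z = 8168.2 × 0.83785 = 6843.7 m.

z ≈ 6840 m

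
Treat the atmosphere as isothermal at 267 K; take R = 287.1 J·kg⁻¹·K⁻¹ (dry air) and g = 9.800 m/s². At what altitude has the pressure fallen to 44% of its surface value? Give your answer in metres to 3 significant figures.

Scale height: H = RT/g = 287.1 × 267 / 9.800 = 7822.0 m.
Set P/P₀ = exp(−z/H) = 0.44, so z = −H ln(0.44).
−ln(0.44) = 0.82098; z = 7822.0 × 0.82098 = 6421.7 m.

z ≈ 6420 m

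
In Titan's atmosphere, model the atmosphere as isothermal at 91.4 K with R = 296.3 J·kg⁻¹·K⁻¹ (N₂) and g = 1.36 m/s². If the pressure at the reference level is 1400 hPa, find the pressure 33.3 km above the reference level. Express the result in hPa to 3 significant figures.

Scale height: H = RT/g = 296.3 × 91.4 / 1.36 = 19913 m.
Barometric formula: P = P₀ exp(−z/H).
z/H = 33300/19913 = 1.6723; exp(−1.6723) = 0.18781.
P = 1400 × 0.18781 = 262.93 hPa.

P ≈ 263 hPa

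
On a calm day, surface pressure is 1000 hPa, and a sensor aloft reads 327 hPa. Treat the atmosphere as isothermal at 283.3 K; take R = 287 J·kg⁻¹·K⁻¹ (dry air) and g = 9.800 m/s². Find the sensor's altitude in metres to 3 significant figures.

z ≈ 9270 m

Scale height: H = RT/g = 287 × 283.3 / 9.800 = 8296.6 m.
Invert the barometric formula: z = H ln(P₀/P).
P₀/P = 1000/327 = 3.0581; ln(3.0581) = 1.1178.
z = 8296.6 × 1.1178 = 9273.9 m.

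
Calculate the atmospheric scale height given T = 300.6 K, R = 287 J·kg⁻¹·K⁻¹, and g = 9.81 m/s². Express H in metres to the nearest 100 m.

The scale height of an isothermal atmosphere is H = RT/g.
H = 287 × 300.6 / 9.81 = 86272/9.81 = 8794.3 m.

H ≈ 8800 m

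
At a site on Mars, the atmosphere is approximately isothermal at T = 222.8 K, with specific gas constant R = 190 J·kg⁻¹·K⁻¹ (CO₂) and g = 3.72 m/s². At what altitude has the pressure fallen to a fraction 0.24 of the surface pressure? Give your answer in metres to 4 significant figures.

Scale height: H = RT/g = 190 × 222.8 / 3.72 = 11380 m.
Set P/P₀ = exp(−z/H) = 0.24, so z = −H ln(0.24).
−ln(0.24) = 1.4271; z = 11380 × 1.4271 = 16240 m.

z ≈ 16240 m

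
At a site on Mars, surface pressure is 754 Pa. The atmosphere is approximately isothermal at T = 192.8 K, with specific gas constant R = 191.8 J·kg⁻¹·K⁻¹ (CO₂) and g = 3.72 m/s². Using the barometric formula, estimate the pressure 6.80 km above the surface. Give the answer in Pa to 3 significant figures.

P ≈ 380 Pa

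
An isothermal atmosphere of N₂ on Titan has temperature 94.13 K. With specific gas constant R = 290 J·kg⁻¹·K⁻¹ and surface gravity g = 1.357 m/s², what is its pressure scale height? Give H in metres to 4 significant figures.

The scale height of an isothermal atmosphere is H = RT/g.
H = 290 × 94.13 / 1.357 = 27298/1.357 = 20116 m.

H ≈ 20120 m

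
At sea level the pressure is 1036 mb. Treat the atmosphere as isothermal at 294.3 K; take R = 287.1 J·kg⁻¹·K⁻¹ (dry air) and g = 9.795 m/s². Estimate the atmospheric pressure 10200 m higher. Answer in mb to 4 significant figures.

P ≈ 317.6 mb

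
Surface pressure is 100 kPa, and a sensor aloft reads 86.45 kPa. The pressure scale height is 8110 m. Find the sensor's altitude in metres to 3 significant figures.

z ≈ 1180 m

Invert the barometric formula: z = H ln(P₀/P).
P₀/P = 100/86.45 = 1.1567; ln(1.1567) = 0.14557.
z = 8110.0 × 0.14557 = 1180.6 m.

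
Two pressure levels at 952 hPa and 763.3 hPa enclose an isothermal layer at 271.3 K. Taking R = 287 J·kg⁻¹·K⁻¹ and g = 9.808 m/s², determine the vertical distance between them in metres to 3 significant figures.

Hypsometric equation: Δz = (R T̄/g) ln(P₁/P₂).
R T̄/g = 287 × 271.3 / 9.808 = 7938.7 m.
ln(952/763.3) = ln(1.2472) = 0.22090.
Δz = 7938.7 × 0.22090 = 1753.7 m.

Δz ≈ 1750 m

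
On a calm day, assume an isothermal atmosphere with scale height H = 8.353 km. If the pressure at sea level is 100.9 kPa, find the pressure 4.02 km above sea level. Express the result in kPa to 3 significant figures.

P ≈ 62.4 kPa

Barometric formula: P = P₀ exp(−z/H).
z/H = 4020.0/8353.0 = 0.48126; exp(−0.48126) = 0.61800.
P = 100.9 × 0.61800 = 62.356 kPa.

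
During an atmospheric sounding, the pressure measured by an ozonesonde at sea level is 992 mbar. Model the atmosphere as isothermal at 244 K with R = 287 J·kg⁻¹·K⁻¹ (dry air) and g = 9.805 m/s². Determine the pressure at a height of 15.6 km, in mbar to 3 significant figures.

Scale height: H = RT/g = 287 × 244 / 9.805 = 7142.1 m.
Barometric formula: P = P₀ exp(−z/H).
z/H = 15600/7142.1 = 2.1842; exp(−2.1842) = 0.11257.
P = 992 × 0.11257 = 111.67 mbar.

P ≈ 112 mbar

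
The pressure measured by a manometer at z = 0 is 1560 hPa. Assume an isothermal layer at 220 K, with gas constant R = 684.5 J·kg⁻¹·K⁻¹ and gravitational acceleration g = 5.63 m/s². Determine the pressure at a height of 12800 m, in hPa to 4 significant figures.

P ≈ 966.7 hPa

Scale height: H = RT/g = 684.5 × 220 / 5.63 = 26748 m.
Barometric formula: P = P₀ exp(−z/H).
z/H = 12800/26748 = 0.47854; exp(−0.47854) = 0.61969.
P = 1560 × 0.61969 = 966.72 hPa.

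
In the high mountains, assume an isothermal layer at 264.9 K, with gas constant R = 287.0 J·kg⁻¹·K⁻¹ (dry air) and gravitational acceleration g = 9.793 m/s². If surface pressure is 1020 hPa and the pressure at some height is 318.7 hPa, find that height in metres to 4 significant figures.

Scale height: H = RT/g = 287.0 × 264.9 / 9.793 = 7763.3 m.
Invert the barometric formula: z = H ln(P₀/P).
P₀/P = 1020/318.7 = 3.2005; ln(3.2005) = 1.1633.
z = 7763.3 × 1.1633 = 9031.0 m.

z ≈ 9031 m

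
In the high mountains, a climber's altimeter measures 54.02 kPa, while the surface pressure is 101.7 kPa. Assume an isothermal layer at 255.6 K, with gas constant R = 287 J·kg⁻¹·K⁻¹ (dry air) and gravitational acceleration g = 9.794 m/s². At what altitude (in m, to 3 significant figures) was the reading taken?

Scale height: H = RT/g = 287 × 255.6 / 9.794 = 7490.0 m.
Invert the barometric formula: z = H ln(P₀/P).
P₀/P = 101.7/54.02 = 1.8826; ln(1.8826) = 0.63265.
z = 7490.0 × 0.63265 = 4738.5 m.

z ≈ 4740 m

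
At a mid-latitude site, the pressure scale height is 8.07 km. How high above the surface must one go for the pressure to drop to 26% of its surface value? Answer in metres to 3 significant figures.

z ≈ 10900 m

Set P/P₀ = exp(−z/H) = 0.26, so z = −H ln(0.26).
−ln(0.26) = 1.3471; z = 8070.0 × 1.3471 = 10871 m.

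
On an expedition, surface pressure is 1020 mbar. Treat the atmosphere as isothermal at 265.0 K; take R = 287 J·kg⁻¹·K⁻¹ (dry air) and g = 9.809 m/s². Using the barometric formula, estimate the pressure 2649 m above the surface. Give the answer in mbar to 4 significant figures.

Scale height: H = RT/g = 287 × 265.0 / 9.809 = 7753.6 m.
Barometric formula: P = P₀ exp(−z/H).
z/H = 2649.0/7753.6 = 0.34165; exp(−0.34165) = 0.71060.
P = 1020 × 0.71060 = 724.81 mbar.

P ≈ 724.8 mbar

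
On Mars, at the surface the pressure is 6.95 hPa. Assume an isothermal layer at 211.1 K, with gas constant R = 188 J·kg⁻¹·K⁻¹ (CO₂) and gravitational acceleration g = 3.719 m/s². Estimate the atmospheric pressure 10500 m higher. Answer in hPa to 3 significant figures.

Scale height: H = RT/g = 188 × 211.1 / 3.719 = 10671 m.
Barometric formula: P = P₀ exp(−z/H).
z/H = 10500/10671 = 0.98398; exp(−0.98398) = 0.37382.
P = 6.95 × 0.37382 = 2.5980 hPa.

P ≈ 2.60 hPa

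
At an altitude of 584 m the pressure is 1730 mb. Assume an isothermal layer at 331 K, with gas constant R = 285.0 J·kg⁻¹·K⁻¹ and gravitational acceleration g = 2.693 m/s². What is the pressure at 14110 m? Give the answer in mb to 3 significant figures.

Scale height: H = RT/g = 285.0 × 331 / 2.693 = 35030 m.
Between two levels, P₂ = P₁ exp(−Δz/H) with Δz = z₂ − z₁.
Δz = 14110 − 584.00 = 13526 m; Δz/H = 13526/35030 = 0.38613.
P₂ = 1730 × exp(−0.38613) = 1730 × 0.67968 = 1175.8 mb.

P ≈ 1180 mb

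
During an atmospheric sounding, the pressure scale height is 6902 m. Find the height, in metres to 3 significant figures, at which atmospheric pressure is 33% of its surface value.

z ≈ 7650 m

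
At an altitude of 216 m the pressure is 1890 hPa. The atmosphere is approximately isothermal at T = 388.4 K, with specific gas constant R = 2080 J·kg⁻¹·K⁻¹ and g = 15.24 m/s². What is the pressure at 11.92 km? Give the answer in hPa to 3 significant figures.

P ≈ 1520 hPa

Scale height: H = RT/g = 2080 × 388.4 / 15.24 = 53010 m.
Between two levels, P₂ = P₁ exp(−Δz/H) with Δz = z₂ − z₁.
Δz = 11920 − 216.00 = 11704 m; Δz/H = 11704/53010 = 0.22079.
P₂ = 1890 × exp(−0.22079) = 1890 × 0.80189 = 1515.6 hPa.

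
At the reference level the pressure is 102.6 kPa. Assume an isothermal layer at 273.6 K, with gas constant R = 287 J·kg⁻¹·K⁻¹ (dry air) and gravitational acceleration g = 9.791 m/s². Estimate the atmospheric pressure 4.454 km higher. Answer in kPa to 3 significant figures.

P ≈ 58.9 kPa

Scale height: H = RT/g = 287 × 273.6 / 9.791 = 8019.9 m.
Barometric formula: P = P₀ exp(−z/H).
z/H = 4454.0/8019.9 = 0.55537; exp(−0.55537) = 0.57386.
P = 102.6 × 0.57386 = 58.878 kPa.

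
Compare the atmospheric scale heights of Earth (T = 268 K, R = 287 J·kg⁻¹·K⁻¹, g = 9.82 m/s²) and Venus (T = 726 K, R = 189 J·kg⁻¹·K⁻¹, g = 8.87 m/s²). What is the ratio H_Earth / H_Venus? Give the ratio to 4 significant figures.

H_Earth/H_Venus ≈ 0.5063

H = RT/g for each body.
H_Earth = 287 × 268 / 9.82 = 7832.6 m.
H_Venus = 189 × 726 / 8.87 = 15469 m.
H_Earth/H_Venus = 7832.6/15469 = 0.50634.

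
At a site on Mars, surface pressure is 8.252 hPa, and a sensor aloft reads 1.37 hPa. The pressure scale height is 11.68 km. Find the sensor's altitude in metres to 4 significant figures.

Invert the barometric formula: z = H ln(P₀/P).
P₀/P = 8.252/1.37 = 6.0234; ln(6.0234) = 1.7957.
z = 11680 × 1.7957 = 20974 m.

z ≈ 20970 m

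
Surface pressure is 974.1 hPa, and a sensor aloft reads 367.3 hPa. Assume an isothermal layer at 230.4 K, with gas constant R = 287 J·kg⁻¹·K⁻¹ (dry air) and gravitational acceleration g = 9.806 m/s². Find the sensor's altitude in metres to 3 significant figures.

z ≈ 6580 m

Scale height: H = RT/g = 287 × 230.4 / 9.806 = 6743.3 m.
Invert the barometric formula: z = H ln(P₀/P).
P₀/P = 974.1/367.3 = 2.6521; ln(2.6521) = 0.97535.
z = 6743.3 × 0.97535 = 6577.1 m.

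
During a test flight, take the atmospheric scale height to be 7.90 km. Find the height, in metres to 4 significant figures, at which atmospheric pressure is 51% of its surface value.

Set P/P₀ = exp(−z/H) = 0.51, so z = −H ln(0.51).
−ln(0.51) = 0.67334; z = 7900.0 × 0.67334 = 5319.4 m.

z ≈ 5319 m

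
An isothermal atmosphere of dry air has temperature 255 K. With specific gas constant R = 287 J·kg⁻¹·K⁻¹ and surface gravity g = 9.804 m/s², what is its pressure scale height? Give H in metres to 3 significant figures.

H ≈ 7460 m

The scale height of an isothermal atmosphere is H = RT/g.
H = 287 × 255 / 9.804 = 73185/9.804 = 7464.8 m.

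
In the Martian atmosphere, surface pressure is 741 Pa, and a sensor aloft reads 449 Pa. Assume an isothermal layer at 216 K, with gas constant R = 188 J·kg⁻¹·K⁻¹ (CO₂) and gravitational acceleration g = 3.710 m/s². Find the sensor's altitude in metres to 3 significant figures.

z ≈ 5480 m

Scale height: H = RT/g = 188 × 216 / 3.710 = 10946 m.
Invert the barometric formula: z = H ln(P₀/P).
P₀/P = 741/449 = 1.6503; ln(1.6503) = 0.50096.
z = 10946 × 0.50096 = 5483.5 m.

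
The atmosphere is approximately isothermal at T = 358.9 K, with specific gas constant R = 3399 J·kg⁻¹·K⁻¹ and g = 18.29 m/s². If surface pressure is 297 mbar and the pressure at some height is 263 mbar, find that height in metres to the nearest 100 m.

z ≈ 8100 m

Scale height: H = RT/g = 3399 × 358.9 / 18.29 = 66698 m.
Invert the barometric formula: z = H ln(P₀/P).
P₀/P = 297/263 = 1.1293; ln(1.1293) = 0.12160.
z = 66698 × 0.12160 = 8110.5 m.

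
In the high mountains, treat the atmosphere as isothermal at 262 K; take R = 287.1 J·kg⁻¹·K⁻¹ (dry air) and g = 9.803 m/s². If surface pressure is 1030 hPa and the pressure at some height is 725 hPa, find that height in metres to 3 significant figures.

Scale height: H = RT/g = 287.1 × 262 / 9.803 = 7673.2 m.
Invert the barometric formula: z = H ln(P₀/P).
P₀/P = 1030/725 = 1.4207; ln(1.4207) = 0.35115.
z = 7673.2 × 0.35115 = 2694.4 m.

z ≈ 2690 m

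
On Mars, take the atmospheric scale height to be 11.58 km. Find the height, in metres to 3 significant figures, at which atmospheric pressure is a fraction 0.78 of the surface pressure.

z ≈ 2880 m

Set P/P₀ = exp(−z/H) = 0.78, so z = −H ln(0.78).
−ln(0.78) = 0.24846; z = 11580 × 0.24846 = 2877.2 m.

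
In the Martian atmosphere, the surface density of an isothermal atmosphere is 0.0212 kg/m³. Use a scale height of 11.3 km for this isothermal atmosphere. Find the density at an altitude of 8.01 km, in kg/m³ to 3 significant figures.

In an isothermal atmosphere, density decays like pressure: ρ = ρ₀ exp(−z/H).
z/H = 8010.0/11300 = 0.70885; exp(−0.70885) = 0.49221.
ρ = 0.0212 × 0.49221 = 0.010435 kg/m³.

ρ ≈ 0.0104 kg/m³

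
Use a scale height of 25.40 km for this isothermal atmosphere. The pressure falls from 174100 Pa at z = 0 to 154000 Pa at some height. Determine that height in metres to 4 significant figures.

Invert the barometric formula: z = H ln(P₀/P).
P₀/P = 174100/154000 = 1.1305; ln(1.1305) = 0.12266.
z = 25400 × 0.12266 = 3115.6 m.

z ≈ 3116 m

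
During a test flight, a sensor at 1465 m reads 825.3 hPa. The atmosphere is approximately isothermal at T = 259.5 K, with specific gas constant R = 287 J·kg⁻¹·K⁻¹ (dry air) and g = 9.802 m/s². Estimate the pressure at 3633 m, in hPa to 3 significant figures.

P ≈ 620 hPa

Scale height: H = RT/g = 287 × 259.5 / 9.802 = 7598.1 m.
Between two levels, P₂ = P₁ exp(−Δz/H) with Δz = z₂ − z₁.
Δz = 3633.0 − 1465.0 = 2168.0 m; Δz/H = 2168.0/7598.1 = 0.28533.
P₂ = 825.3 × exp(−0.28533) = 825.3 × 0.75177 = 620.44 hPa.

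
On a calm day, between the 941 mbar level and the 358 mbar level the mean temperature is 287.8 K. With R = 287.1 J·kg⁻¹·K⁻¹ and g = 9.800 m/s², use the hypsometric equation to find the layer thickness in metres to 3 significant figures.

Hypsometric equation: Δz = (R T̄/g) ln(P₁/P₂).
R T̄/g = 287.1 × 287.8 / 9.800 = 8431.4 m.
ln(941/358) = ln(2.6285) = 0.96641.
Δz = 8431.4 × 0.96641 = 8148.2 m.

Δz ≈ 8150 m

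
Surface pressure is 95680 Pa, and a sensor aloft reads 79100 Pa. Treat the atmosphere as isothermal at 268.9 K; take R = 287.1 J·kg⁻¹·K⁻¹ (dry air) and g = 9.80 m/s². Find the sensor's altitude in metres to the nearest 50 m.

Scale height: H = RT/g = 287.1 × 268.9 / 9.80 = 7877.7 m.
Invert the barometric formula: z = H ln(P₀/P).
P₀/P = 95680/79100 = 1.2096; ln(1.2096) = 0.19029.
z = 7877.7 × 0.19029 = 1499.0 m.

z ≈ 1500 m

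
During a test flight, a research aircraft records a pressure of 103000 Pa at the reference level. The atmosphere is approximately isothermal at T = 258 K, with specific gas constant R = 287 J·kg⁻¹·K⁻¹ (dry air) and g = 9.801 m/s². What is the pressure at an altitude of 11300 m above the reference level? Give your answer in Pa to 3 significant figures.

P ≈ 23100 Pa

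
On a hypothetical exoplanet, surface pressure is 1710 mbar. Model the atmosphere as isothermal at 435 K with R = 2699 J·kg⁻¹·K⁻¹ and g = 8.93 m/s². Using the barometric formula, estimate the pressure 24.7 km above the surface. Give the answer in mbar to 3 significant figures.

Scale height: H = RT/g = 2699 × 435 / 8.93 = 131470 m.
Barometric formula: P = P₀ exp(−z/H).
z/H = 24700/131470 = 0.18788; exp(−0.18788) = 0.82871.
P = 1710 × 0.82871 = 1417.1 mbar.

P ≈ 1420 mbar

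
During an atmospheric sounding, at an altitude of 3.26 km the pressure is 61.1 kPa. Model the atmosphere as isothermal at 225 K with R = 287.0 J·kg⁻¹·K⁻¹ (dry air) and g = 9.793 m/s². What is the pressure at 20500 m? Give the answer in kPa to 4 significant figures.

P ≈ 4.473 kPa

Scale height: H = RT/g = 287.0 × 225 / 9.793 = 6594.0 m.
Between two levels, P₂ = P₁ exp(−Δz/H) with Δz = z₂ − z₁.
Δz = 20500 − 3260.0 = 17240 m; Δz/H = 17240/6594.0 = 2.6145.
P₂ = 61.1 × exp(−2.6145) = 61.1 × 0.073204 = 4.4728 kPa.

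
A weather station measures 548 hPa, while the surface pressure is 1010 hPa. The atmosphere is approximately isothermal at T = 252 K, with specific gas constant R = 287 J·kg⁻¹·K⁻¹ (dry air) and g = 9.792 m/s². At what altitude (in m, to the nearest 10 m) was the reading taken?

Scale height: H = RT/g = 287 × 252 / 9.792 = 7386.0 m.
Invert the barometric formula: z = H ln(P₀/P).
P₀/P = 1010/548 = 1.8431; ln(1.8431) = 0.61145.
z = 7386.0 × 0.61145 = 4516.2 m.

z ≈ 4520 m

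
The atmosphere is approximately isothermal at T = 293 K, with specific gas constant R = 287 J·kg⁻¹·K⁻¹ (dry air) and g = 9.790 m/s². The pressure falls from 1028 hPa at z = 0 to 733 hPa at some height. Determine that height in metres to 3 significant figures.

Scale height: H = RT/g = 287 × 293 / 9.790 = 8589.5 m.
Invert the barometric formula: z = H ln(P₀/P).
P₀/P = 1028/733 = 1.4025; ln(1.4025) = 0.33826.
z = 8589.5 × 0.33826 = 2905.5 m.

z ≈ 2910 m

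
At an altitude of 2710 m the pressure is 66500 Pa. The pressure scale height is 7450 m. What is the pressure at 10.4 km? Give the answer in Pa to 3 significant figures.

P ≈ 23700 Pa

Between two levels, P₂ = P₁ exp(−Δz/H) with Δz = z₂ − z₁.
Δz = 10400 − 2710.0 = 7690.0 m; Δz/H = 7690.0/7450.0 = 1.0322.
P₂ = 66500 × exp(−1.0322) = 66500 × 0.35622 = 23689 Pa.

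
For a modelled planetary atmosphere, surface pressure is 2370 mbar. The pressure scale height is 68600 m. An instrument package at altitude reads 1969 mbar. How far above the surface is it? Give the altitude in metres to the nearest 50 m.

Invert the barometric formula: z = H ln(P₀/P).
P₀/P = 2370/1969 = 1.2037; ln(1.2037) = 0.18540.
z = 68600 × 0.18540 = 12718 m.

z ≈ 12700 m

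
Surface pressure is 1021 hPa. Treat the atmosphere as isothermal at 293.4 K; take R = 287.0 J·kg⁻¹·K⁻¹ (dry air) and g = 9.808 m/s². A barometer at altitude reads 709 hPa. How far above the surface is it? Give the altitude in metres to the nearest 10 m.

Scale height: H = RT/g = 287.0 × 293.4 / 9.808 = 8585.4 m.
Invert the barometric formula: z = H ln(P₀/P).
P₀/P = 1021/709 = 1.4401; ln(1.4401) = 0.36471.
z = 8585.4 × 0.36471 = 3131.2 m.

z ≈ 3130 m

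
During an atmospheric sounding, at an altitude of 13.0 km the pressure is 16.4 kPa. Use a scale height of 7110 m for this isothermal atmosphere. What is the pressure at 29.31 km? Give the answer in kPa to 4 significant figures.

Between two levels, P₂ = P₁ exp(−Δz/H) with Δz = z₂ − z₁.
Δz = 29310 − 13000 = 16310 m; Δz/H = 16310/7110.0 = 2.2940.
P₂ = 16.4 × exp(−2.2940) = 16.4 × 0.10086 = 1.6541 kPa.

P ≈ 1.654 kPa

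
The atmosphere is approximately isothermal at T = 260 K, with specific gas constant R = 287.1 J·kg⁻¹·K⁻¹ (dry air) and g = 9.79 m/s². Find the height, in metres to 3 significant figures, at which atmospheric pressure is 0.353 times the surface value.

Scale height: H = RT/g = 287.1 × 260 / 9.79 = 7624.7 m.
Set P/P₀ = exp(−z/H) = 0.353, so z = −H ln(0.353).
−ln(0.353) = 1.0413; z = 7624.7 × 1.0413 = 7939.6 m.

z ≈ 7940 m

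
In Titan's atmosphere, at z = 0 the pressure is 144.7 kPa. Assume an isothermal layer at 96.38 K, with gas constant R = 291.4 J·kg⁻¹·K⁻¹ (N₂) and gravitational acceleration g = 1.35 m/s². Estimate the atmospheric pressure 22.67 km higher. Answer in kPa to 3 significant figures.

P ≈ 48.7 kPa

Scale height: H = RT/g = 291.4 × 96.38 / 1.35 = 20804 m.
Barometric formula: P = P₀ exp(−z/H).
z/H = 22670/20804 = 1.0897; exp(−1.0897) = 0.33632.
P = 144.7 × 0.33632 = 48.666 kPa.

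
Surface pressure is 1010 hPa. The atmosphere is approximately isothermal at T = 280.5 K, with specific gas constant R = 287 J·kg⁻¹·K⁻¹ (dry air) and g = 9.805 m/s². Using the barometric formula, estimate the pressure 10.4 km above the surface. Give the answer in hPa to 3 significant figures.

Scale height: H = RT/g = 287 × 280.5 / 9.805 = 8210.5 m.
Barometric formula: P = P₀ exp(−z/H).
z/H = 10400/8210.5 = 1.2667; exp(−1.2667) = 0.28176.
P = 1010 × 0.28176 = 284.58 hPa.

P ≈ 285 hPa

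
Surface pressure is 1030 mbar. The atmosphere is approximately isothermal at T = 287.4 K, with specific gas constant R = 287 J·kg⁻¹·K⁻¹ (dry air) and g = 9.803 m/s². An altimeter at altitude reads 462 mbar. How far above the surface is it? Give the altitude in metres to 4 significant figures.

Scale height: H = RT/g = 287 × 287.4 / 9.803 = 8414.1 m.
Invert the barometric formula: z = H ln(P₀/P).
P₀/P = 1030/462 = 2.2294; ln(2.2294) = 0.80173.
z = 8414.1 × 0.80173 = 6745.8 m.

z ≈ 6746 m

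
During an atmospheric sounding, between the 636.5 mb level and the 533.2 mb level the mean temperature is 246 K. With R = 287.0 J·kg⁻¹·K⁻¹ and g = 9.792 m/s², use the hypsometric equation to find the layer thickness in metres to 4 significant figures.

Δz ≈ 1277 m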